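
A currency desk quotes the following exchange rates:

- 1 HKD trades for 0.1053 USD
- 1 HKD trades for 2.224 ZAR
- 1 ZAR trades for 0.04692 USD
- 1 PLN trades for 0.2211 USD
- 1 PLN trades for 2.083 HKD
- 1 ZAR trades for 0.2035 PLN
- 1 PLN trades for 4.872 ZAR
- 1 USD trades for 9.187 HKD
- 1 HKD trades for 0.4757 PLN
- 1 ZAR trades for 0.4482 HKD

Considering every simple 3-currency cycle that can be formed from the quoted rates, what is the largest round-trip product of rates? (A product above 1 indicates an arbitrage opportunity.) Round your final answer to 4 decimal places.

ZAR→HKD→PLN→ZAR: 0.4482 × 0.4757 × 4.872 = 1.03875
USD→HKD→PLN→USD: 9.187 × 0.4757 × 0.2211 = 0.96626
USD→HKD→ZAR→USD: 9.187 × 2.224 × 0.04692 = 0.95866
ZAR→PLN→HKD→ZAR: 0.2035 × 2.083 × 2.224 = 0.94273
Maximum is ZAR→HKD→PLN→ZAR at 1.0388; arbitrage exists.

1.0388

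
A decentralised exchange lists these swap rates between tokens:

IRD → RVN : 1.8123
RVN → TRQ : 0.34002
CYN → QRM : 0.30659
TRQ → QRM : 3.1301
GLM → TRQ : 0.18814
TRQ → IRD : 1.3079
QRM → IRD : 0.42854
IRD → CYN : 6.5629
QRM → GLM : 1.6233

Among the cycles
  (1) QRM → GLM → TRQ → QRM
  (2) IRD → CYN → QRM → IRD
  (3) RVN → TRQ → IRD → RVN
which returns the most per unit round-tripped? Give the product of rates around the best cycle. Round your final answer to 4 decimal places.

(1) 1.6233 × 0.18814 × 3.1301 = 0.95596
(2) 6.5629 × 0.30659 × 0.42854 = 0.86227
(3) 0.34002 × 1.3079 × 1.8123 = 0.80595
Highest is cycle (1) at 0.9560 (≤1, no arbitrage).

0.9560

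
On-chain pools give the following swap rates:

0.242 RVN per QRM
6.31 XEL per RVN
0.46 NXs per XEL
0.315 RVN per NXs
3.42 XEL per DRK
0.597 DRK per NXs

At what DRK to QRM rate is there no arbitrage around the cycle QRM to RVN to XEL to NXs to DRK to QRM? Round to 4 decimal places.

2.3846

Known legs of the cycle: 0.242 × 6.31 × 0.46 × 0.597 = 0.4193502324
For no arbitrage the full-cycle product must be 1, so the missing rate is 1 / 0.4193502324 ≈ 2.384642.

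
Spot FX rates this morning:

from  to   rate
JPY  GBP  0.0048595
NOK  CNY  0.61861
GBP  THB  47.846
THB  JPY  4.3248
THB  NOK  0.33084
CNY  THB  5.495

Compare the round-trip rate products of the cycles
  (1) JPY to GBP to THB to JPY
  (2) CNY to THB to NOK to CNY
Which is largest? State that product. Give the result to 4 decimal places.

(1) 0.0048595 × 47.846 × 4.3248 = 1.00555
(2) 5.495 × 0.33084 × 0.61861 = 1.12461
Highest is cycle (2) at 1.1246 (>1, arbitrage).

1.1246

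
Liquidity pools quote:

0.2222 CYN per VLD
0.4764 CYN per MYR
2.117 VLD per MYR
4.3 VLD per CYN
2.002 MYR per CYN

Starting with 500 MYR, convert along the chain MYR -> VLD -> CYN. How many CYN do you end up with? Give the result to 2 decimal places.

235.20

500 MYR × 2.117 = 1058.5 VLD
1058.5 VLD × 0.2222 = 235.1987 CYN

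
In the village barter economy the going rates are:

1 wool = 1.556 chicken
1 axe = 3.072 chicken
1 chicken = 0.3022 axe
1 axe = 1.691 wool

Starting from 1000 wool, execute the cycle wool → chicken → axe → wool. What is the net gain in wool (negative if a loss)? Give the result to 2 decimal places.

-204.85

1000 wool × 1.556 = 1556 chicken
1556 chicken × 0.3022 = 470.2232 axe
470.2232 axe × 1.691 = 795.1474312 wool
Net change: 795.1474312 − 1000 = -204.8525688 wool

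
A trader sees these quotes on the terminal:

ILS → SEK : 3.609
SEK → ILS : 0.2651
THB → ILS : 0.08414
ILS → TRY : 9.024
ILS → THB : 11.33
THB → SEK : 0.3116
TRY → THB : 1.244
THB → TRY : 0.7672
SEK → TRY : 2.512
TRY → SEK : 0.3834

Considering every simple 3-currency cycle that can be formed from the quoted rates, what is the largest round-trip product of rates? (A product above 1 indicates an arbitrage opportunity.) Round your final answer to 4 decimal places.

THB→SEK→TRY→THB: 0.3116 × 2.512 × 1.244 = 0.97373
THB→ILS→TRY→THB: 0.08414 × 9.024 × 1.244 = 0.94454
THB→SEK→ILS→THB: 0.3116 × 0.2651 × 11.33 = 0.93592
SEK→ILS→TRY→SEK: 0.2651 × 9.024 × 0.3834 = 0.91719
Maximum is THB→SEK→TRY→THB at 0.9737; no arbitrage — every cycle loses value.

0.9737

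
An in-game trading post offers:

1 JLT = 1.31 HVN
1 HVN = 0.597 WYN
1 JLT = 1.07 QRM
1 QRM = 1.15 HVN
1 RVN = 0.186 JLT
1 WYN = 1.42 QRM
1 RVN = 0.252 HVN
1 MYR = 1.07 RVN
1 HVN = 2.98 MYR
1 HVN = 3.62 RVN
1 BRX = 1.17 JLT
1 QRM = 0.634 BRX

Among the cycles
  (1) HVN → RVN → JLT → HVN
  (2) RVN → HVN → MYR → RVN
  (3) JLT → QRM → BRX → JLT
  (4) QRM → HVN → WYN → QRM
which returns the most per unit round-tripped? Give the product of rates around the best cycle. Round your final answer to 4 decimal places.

0.9749

(1) 3.62 × 0.186 × 1.31 = 0.88205
(2) 0.252 × 2.98 × 1.07 = 0.80353
(3) 1.07 × 0.634 × 1.17 = 0.79370
(4) 1.15 × 0.597 × 1.42 = 0.97490
Highest is cycle (4) at 0.9749 (≤1, no arbitrage).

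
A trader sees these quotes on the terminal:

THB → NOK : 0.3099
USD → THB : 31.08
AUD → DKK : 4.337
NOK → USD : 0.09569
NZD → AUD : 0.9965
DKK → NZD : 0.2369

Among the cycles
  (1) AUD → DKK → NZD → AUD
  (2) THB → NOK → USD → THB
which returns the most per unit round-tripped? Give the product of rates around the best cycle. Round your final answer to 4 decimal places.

(1) 4.337 × 0.2369 × 0.9965 = 1.02384
(2) 0.3099 × 0.09569 × 31.08 = 0.92166
Highest is cycle (1) at 1.0238 (>1, arbitrage).

1.0238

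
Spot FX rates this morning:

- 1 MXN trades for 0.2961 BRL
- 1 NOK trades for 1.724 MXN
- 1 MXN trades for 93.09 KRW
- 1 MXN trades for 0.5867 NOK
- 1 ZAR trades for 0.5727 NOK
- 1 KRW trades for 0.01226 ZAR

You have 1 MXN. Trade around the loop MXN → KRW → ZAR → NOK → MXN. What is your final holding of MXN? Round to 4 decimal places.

1 MXN × 93.09 = 93.09 KRW
93.09 KRW × 0.01226 = 1.1412834 ZAR
1.1412834 ZAR × 0.5727 = 0.65361300318 NOK
0.65361300318 NOK × 1.724 = 1.12682881748232 MXN

1.1268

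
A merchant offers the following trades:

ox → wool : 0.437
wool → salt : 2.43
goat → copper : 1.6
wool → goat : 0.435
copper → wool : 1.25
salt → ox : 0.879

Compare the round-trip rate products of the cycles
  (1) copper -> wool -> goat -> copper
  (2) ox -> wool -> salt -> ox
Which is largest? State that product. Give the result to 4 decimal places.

(1) 1.25 × 0.435 × 1.6 = 0.87000
(2) 0.437 × 2.43 × 0.879 = 0.93342
Highest is cycle (2) at 0.9334 (≤1, no arbitrage).

0.9334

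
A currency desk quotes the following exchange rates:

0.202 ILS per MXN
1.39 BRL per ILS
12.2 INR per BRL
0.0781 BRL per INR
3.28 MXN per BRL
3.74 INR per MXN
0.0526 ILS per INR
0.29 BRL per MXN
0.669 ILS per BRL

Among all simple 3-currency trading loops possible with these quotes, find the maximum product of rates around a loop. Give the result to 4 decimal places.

INR→BRL→MXN→INR: 0.0781 × 3.28 × 3.74 = 0.95807
ILS→BRL→MXN→ILS: 1.39 × 3.28 × 0.202 = 0.92096
ILS→BRL→INR→ILS: 1.39 × 12.2 × 0.0526 = 0.89199
Maximum is INR→BRL→MXN→INR at 0.9581; no arbitrage — every cycle loses value.

0.9581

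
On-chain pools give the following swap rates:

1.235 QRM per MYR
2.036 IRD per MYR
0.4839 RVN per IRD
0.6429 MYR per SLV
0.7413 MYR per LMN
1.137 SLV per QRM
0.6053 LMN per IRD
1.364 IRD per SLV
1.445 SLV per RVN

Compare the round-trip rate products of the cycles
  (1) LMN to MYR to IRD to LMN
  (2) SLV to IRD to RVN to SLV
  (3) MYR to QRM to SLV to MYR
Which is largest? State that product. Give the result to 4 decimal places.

(1) 0.7413 × 2.036 × 0.6053 = 0.91357
(2) 1.364 × 0.4839 × 1.445 = 0.95376
(3) 1.235 × 1.137 × 0.6429 = 0.90276
Highest is cycle (2) at 0.9538 (≤1, no arbitrage).

0.9538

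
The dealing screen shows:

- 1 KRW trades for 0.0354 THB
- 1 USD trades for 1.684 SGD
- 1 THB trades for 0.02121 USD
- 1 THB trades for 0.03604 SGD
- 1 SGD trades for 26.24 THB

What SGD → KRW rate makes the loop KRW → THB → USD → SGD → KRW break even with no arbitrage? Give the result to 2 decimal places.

Known legs of the cycle: 0.0354 × 0.02121 × 1.684 = 0.001264404456
For no arbitrage the full-cycle product must be 1, so the missing rate is 1 / 0.001264404456 ≈ 790.8862.

790.89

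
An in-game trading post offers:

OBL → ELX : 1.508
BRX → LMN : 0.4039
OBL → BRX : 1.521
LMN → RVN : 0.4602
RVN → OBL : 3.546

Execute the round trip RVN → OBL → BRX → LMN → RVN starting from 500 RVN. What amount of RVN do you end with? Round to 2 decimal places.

501.25

500 RVN × 3.546 = 1773 OBL
1773 OBL × 1.521 = 2696.733 BRX
2696.733 BRX × 0.4039 = 1089.2104587 LMN
1089.2104587 LMN × 0.4602 = 501.25465309374 RVN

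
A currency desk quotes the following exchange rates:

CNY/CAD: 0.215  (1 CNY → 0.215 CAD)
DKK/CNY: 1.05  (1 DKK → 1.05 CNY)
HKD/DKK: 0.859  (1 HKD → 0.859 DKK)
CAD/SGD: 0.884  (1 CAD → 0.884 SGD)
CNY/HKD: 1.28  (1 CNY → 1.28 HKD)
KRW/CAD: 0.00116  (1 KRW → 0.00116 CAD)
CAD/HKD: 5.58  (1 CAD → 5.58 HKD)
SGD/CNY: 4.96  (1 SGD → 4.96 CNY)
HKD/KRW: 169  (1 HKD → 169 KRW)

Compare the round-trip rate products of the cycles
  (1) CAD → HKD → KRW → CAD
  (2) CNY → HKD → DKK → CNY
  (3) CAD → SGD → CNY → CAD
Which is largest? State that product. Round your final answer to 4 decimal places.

1.1545

(1) 5.58 × 169 × 0.00116 = 1.09390
(2) 1.28 × 0.859 × 1.05 = 1.15450
(3) 0.884 × 4.96 × 0.215 = 0.94270
Highest is cycle (2) at 1.1545 (>1, arbitrage).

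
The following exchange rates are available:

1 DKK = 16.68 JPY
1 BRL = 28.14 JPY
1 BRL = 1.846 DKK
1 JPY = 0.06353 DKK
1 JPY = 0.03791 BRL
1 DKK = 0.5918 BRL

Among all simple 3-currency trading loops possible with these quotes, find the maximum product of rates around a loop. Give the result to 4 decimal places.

DKK→JPY→BRL→DKK: 16.68 × 0.03791 × 1.846 = 1.16730
DKK→BRL→JPY→DKK: 0.5918 × 28.14 × 0.06353 = 1.05798
Maximum is DKK→JPY→BRL→DKK at 1.1673; arbitrage exists.

1.1673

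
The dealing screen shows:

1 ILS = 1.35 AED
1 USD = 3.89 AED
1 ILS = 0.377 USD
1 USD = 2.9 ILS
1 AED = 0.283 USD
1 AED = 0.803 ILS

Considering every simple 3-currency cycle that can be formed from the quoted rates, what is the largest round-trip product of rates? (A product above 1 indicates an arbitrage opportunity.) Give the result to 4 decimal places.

1.1776

AED→ILS→USD→AED: 0.803 × 0.377 × 3.89 = 1.17762
AED→USD→ILS→AED: 0.283 × 2.9 × 1.35 = 1.10795
Maximum is AED→ILS→USD→AED at 1.1776; arbitrage exists.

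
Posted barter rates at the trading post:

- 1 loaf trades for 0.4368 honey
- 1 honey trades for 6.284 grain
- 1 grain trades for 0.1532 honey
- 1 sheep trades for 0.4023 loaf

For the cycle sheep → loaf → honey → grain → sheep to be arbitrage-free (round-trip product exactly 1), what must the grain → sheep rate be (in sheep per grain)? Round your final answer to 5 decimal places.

Known legs of the cycle: 0.4023 × 0.4368 × 6.284 = 1.10425363776
For no arbitrage the full-cycle product must be 1, so the missing rate is 1 / 1.10425363776 ≈ 0.9055890.

0.90559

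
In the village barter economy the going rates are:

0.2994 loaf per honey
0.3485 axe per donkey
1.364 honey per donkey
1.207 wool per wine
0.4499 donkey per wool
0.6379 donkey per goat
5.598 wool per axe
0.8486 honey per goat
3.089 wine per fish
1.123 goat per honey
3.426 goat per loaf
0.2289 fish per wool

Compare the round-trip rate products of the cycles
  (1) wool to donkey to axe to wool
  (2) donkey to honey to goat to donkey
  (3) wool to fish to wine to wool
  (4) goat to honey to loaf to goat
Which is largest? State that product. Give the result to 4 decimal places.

(1) 0.4499 × 0.3485 × 5.598 = 0.87771
(2) 1.364 × 1.123 × 0.6379 = 0.97712
(3) 0.2289 × 3.089 × 1.207 = 0.85344
(4) 0.8486 × 0.2994 × 3.426 = 0.87045
Highest is cycle (2) at 0.9771 (≤1, no arbitrage).

0.9771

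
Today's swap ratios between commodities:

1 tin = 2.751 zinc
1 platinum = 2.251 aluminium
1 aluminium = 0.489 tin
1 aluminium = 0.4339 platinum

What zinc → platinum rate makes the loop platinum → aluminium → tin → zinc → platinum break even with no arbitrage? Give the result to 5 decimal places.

0.33024

Known legs of the cycle: 2.251 × 0.489 × 2.751 = 3.028132989
For no arbitrage the full-cycle product must be 1, so the missing rate is 1 / 3.028132989 ≈ 0.3302365.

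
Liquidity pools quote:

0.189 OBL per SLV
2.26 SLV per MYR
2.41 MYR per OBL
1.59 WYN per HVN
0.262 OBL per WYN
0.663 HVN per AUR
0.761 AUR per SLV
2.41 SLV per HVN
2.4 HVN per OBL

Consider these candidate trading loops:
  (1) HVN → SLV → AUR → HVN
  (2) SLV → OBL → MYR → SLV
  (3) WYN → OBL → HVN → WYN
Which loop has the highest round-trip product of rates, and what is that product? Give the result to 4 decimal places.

(1) 2.41 × 0.761 × 0.663 = 1.21595
(2) 0.189 × 2.41 × 2.26 = 1.02941
(3) 0.262 × 2.4 × 1.59 = 0.99979
Highest is cycle (1) at 1.2159 (>1, arbitrage).

1.2159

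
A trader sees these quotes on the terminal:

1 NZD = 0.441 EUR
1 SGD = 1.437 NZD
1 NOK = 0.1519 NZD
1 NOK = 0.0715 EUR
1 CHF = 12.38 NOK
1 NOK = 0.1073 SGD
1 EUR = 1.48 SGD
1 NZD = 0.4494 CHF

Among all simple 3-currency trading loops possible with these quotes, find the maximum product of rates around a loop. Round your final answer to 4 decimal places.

0.9379

EUR→SGD→NZD→EUR: 1.48 × 1.437 × 0.441 = 0.93790
NZD→CHF→NOK→NZD: 0.4494 × 12.38 × 0.1519 = 0.84511
Maximum is EUR→SGD→NZD→EUR at 0.9379; no arbitrage — every cycle loses value.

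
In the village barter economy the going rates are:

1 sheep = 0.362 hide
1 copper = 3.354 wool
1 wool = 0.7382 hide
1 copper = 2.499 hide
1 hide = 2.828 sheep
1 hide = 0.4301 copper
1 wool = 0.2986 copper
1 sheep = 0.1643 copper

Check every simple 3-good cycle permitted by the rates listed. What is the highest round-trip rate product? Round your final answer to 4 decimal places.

hide→sheep→copper→hide: 2.828 × 0.1643 × 2.499 = 1.16114
hide→copper→wool→hide: 0.4301 × 3.354 × 0.7382 = 1.06489
Maximum is hide→sheep→copper→hide at 1.1611; arbitrage exists.

1.1611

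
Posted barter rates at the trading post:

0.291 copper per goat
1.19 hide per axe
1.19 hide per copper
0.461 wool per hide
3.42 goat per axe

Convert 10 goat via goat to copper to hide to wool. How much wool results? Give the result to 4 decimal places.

10 goat × 0.291 = 2.91 copper
2.91 copper × 1.19 = 3.4629 hide
3.4629 hide × 0.461 = 1.5963969 wool

1.5964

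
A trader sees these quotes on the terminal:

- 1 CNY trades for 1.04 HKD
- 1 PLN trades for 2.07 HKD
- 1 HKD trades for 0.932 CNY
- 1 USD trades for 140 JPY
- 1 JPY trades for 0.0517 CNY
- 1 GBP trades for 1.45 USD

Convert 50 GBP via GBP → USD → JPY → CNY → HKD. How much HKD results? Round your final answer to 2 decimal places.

545.75

50 GBP × 1.45 = 72.5 USD
72.5 USD × 140 = 10150 JPY
10150 JPY × 0.0517 = 524.755 CNY
524.755 CNY × 1.04 = 545.7452 HKD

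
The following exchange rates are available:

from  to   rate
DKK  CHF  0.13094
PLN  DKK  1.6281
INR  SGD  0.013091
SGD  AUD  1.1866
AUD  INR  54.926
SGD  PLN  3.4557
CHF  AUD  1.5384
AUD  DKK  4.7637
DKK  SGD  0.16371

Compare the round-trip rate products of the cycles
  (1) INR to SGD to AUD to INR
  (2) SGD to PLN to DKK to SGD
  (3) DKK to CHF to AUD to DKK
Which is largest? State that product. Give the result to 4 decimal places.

0.9596

(1) 0.013091 × 1.1866 × 54.926 = 0.85321
(2) 3.4557 × 1.6281 × 0.16371 = 0.92107
(3) 0.13094 × 1.5384 × 4.7637 = 0.95959
Highest is cycle (3) at 0.9596 (≤1, no arbitrage).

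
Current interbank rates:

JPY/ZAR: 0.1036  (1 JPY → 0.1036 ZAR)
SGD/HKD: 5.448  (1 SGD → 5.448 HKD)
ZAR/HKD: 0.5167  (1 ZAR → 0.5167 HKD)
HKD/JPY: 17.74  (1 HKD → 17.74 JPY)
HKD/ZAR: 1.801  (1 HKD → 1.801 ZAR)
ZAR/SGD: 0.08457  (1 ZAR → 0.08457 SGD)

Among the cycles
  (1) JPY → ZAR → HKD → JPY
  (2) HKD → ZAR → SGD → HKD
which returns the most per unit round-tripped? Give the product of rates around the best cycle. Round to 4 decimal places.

0.9496

(1) 0.1036 × 0.5167 × 17.74 = 0.94962
(2) 1.801 × 0.08457 × 5.448 = 0.82979
Highest is cycle (1) at 0.9496 (≤1, no arbitrage).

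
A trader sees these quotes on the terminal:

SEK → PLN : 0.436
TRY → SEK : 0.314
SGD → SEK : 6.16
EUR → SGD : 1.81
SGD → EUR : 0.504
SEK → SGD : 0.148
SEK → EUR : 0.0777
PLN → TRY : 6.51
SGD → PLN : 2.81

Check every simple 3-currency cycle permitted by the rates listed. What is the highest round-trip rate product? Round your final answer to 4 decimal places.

0.8912

PLN→TRY→SEK→PLN: 6.51 × 0.314 × 0.436 = 0.89125
EUR→SGD→SEK→EUR: 1.81 × 6.16 × 0.0777 = 0.86632
Maximum is PLN→TRY→SEK→PLN at 0.8912; no arbitrage — every cycle loses value.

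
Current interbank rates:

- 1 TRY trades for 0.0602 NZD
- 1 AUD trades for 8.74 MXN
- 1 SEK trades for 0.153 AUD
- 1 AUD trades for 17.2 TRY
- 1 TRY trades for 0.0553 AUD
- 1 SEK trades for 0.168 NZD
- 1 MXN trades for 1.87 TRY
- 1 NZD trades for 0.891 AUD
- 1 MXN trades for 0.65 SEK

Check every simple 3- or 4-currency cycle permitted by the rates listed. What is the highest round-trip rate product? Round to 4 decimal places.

0.9226

TRY→NZD→AUD→TRY: 0.0602 × 0.891 × 17.2 = 0.92258
TRY→AUD→MXN→TRY: 0.0553 × 8.74 × 1.87 = 0.90381
TRY→NZD→AUD→MXN→TRY: 0.0602 × 0.891 × 8.74 × 1.87 = 0.87665
SEK→AUD→MXN→SEK: 0.153 × 8.74 × 0.65 = 0.86919
NZD→AUD→MXN→SEK→NZD: 0.891 × 8.74 × 0.65 × 0.168 = 0.85038
Maximum is TRY→NZD→AUD→TRY at 0.9226; no arbitrage — every cycle loses value.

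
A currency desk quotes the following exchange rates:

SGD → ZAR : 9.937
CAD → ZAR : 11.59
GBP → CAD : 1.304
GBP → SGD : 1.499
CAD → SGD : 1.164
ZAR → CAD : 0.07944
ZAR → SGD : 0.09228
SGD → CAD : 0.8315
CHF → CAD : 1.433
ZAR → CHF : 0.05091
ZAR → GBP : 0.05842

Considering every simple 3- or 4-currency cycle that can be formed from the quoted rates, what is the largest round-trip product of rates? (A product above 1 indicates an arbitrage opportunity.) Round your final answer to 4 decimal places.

0.9189

SGD→ZAR→CAD→SGD: 9.937 × 0.07944 × 1.164 = 0.91886
SGD→CAD→ZAR→SGD: 0.8315 × 11.59 × 0.09228 = 0.88931
GBP→CAD→ZAR→GBP: 1.304 × 11.59 × 0.05842 = 0.88292
GBP→CAD→SGD→ZAR→GBP: 1.304 × 1.164 × 9.937 × 0.05842 = 0.88115
GBP→SGD→ZAR→GBP: 1.499 × 9.937 × 0.05842 = 0.87020
ZAR→CHF→CAD→ZAR: 0.05091 × 1.433 × 11.59 = 0.84554
GBP→SGD→CAD→ZAR→GBP: 1.499 × 0.8315 × 11.59 × 0.05842 = 0.84393
SGD→ZAR→CHF→CAD→SGD: 9.937 × 0.05091 × 1.433 × 1.164 = 0.84384
Maximum is SGD→ZAR→CAD→SGD at 0.9189; no arbitrage — every cycle loses value.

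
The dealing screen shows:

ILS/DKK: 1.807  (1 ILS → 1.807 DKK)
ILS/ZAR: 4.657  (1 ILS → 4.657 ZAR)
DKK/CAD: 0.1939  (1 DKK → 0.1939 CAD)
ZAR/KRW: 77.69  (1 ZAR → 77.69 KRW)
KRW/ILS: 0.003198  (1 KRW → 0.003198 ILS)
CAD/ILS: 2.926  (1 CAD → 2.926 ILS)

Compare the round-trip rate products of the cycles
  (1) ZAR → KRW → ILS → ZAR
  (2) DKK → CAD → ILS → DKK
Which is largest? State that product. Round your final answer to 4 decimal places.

(1) 77.69 × 0.003198 × 4.657 = 1.15704
(2) 0.1939 × 2.926 × 1.807 = 1.02520
Highest is cycle (1) at 1.1570 (>1, arbitrage).

1.1570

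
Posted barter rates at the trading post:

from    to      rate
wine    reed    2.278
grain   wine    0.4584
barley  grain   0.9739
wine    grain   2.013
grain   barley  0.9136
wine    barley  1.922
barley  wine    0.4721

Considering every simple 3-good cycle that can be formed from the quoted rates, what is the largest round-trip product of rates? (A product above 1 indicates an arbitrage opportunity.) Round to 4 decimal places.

0.8682

grain→barley→wine→grain: 0.9136 × 0.4721 × 2.013 = 0.86823
grain→wine→barley→grain: 0.4584 × 1.922 × 0.9739 = 0.85805
Maximum is grain→barley→wine→grain at 0.8682; no arbitrage — every cycle loses value.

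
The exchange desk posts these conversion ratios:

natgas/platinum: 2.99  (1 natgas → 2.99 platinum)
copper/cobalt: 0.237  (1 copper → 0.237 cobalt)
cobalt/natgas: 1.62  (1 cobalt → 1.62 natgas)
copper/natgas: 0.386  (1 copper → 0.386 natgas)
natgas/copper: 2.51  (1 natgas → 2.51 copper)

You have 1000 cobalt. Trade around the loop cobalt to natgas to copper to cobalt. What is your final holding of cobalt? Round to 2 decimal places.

1000 cobalt × 1.62 = 1620 natgas
1620 natgas × 2.51 = 4066.2 copper
4066.2 copper × 0.237 = 963.6894 cobalt

963.69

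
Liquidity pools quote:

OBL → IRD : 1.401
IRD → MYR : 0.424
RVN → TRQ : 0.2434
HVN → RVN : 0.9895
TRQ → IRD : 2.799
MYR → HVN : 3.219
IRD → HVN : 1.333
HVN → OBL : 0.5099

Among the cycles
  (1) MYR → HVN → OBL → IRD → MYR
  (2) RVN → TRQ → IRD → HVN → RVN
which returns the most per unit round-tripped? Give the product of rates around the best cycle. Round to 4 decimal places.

0.9750

(1) 3.219 × 0.5099 × 1.401 × 0.424 = 0.97501
(2) 0.2434 × 2.799 × 1.333 × 0.9895 = 0.89861
Highest is cycle (1) at 0.9750 (≤1, no arbitrage).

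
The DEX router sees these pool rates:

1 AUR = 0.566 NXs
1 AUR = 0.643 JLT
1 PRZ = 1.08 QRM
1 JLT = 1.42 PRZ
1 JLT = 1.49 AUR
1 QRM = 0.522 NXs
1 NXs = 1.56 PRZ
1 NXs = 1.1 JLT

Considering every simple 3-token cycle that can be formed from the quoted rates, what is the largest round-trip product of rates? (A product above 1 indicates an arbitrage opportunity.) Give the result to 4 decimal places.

AUR→NXs→JLT→AUR: 0.566 × 1.1 × 1.49 = 0.92767
PRZ→QRM→NXs→PRZ: 1.08 × 0.522 × 1.56 = 0.87947
Maximum is AUR→NXs→JLT→AUR at 0.9277; no arbitrage — every cycle loses value.

0.9277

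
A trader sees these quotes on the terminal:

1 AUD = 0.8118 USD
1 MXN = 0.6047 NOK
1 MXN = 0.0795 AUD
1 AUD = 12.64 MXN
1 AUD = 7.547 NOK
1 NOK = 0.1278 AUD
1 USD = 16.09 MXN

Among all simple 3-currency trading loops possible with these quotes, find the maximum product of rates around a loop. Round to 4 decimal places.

AUD→USD→MXN→AUD: 0.8118 × 16.09 × 0.0795 = 1.03842
AUD→MXN→NOK→AUD: 12.64 × 0.6047 × 0.1278 = 0.97683
Maximum is AUD→USD→MXN→AUD at 1.0384; arbitrage exists.

1.0384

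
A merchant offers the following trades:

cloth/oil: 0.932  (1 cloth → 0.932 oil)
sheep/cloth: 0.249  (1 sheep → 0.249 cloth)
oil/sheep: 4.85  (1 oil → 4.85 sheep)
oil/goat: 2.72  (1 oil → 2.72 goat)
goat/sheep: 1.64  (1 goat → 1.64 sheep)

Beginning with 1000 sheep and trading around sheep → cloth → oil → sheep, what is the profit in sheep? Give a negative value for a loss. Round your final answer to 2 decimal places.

1000 sheep × 0.249 = 249 cloth
249 cloth × 0.932 = 232.068 oil
232.068 oil × 4.85 = 1125.5298 sheep
Net change: 1125.5298 − 1000 = 125.5298 sheep

125.53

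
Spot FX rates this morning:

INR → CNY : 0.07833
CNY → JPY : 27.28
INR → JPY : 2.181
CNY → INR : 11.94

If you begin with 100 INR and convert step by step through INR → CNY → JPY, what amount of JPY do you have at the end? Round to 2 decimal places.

100 INR × 0.07833 = 7.833 CNY
7.833 CNY × 27.28 = 213.68424 JPY

213.68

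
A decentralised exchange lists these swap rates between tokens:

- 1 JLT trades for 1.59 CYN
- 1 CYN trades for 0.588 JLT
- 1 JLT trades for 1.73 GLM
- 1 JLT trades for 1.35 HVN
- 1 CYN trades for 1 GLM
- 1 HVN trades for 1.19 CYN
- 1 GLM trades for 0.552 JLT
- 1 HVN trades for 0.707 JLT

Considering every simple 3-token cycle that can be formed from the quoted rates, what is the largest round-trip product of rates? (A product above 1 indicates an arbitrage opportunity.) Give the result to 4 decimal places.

JLT→HVN→CYN→JLT: 1.35 × 1.19 × 0.588 = 0.94462
JLT→CYN→GLM→JLT: 1.59 × 1 × 0.552 = 0.87768
Maximum is JLT→HVN→CYN→JLT at 0.9446; no arbitrage — every cycle loses value.

0.9446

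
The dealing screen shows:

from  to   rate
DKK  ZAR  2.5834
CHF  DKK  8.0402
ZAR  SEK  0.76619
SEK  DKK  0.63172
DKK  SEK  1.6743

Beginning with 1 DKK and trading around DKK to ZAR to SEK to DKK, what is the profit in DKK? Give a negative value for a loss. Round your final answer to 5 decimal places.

0.25041

1 DKK × 2.5834 = 2.5834 ZAR
2.5834 ZAR × 0.76619 = 1.979375246 SEK
1.979375246 SEK × 0.63172 = 1.25041093040312 DKK
Net change: 1.25041093040312 − 1 = 0.25041093040312 DKK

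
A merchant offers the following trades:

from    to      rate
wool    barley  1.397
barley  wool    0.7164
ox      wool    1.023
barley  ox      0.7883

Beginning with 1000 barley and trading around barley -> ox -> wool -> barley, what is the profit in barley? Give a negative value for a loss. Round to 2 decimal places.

126.58

1000 barley × 0.7883 = 788.3 ox
788.3 ox × 1.023 = 806.4309 wool
806.4309 wool × 1.397 = 1126.5839673 barley
Net change: 1126.5839673 − 1000 = 126.5839673 barley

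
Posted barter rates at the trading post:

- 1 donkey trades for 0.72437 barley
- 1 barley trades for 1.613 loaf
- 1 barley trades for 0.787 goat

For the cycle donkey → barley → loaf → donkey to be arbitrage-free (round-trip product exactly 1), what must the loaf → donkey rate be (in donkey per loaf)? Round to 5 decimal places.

Known legs of the cycle: 0.72437 × 1.613 = 1.16840881
For no arbitrage the full-cycle product must be 1, so the missing rate is 1 / 1.16840881 ≈ 0.8558648.

0.85586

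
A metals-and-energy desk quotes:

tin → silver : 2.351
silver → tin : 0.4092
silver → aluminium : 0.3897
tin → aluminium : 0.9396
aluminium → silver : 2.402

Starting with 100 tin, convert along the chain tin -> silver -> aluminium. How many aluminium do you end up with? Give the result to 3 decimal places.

100 tin × 2.351 = 235.1 silver
235.1 silver × 0.3897 = 91.61847 aluminium

91.618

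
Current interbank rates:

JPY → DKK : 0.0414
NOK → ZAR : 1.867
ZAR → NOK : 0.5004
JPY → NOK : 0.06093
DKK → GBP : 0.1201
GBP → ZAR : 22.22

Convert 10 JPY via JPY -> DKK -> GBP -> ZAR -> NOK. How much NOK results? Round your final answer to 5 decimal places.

0.55285

10 JPY × 0.0414 = 0.414 DKK
0.414 DKK × 0.1201 = 0.0497214 GBP
0.0497214 GBP × 22.22 = 1.104809508 ZAR
1.104809508 ZAR × 0.5004 = 0.5528466778032 NOK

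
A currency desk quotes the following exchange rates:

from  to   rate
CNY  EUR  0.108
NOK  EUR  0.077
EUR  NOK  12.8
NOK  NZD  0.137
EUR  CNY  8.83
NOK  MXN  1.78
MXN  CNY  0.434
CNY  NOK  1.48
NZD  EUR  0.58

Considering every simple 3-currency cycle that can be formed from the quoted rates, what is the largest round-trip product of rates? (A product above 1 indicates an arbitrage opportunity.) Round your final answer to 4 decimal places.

1.1433

NOK→MXN→CNY→NOK: 1.78 × 0.434 × 1.48 = 1.14333
NOK→NZD→EUR→NOK: 0.137 × 0.58 × 12.8 = 1.01709
NOK→EUR→CNY→NOK: 0.077 × 8.83 × 1.48 = 1.00627
Maximum is NOK→MXN→CNY→NOK at 1.1433; arbitrage exists.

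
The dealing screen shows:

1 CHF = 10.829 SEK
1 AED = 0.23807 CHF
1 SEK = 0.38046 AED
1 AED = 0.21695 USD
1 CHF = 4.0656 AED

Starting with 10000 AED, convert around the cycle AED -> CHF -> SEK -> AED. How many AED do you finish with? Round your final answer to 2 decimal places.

10000 AED × 0.23807 = 2380.7 CHF
2380.7 CHF × 10.829 = 25780.6003 SEK
25780.6003 SEK × 0.38046 = 9808.487190138 AED

9808.49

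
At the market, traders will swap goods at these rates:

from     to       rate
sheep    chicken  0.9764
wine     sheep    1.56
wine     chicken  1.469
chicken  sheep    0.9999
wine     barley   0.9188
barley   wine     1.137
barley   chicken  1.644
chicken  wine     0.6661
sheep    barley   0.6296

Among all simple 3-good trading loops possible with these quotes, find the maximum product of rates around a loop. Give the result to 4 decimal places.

sheep→barley→wine→sheep: 0.6296 × 1.137 × 1.56 = 1.11673
chicken→sheep→barley→chicken: 0.9999 × 0.6296 × 1.644 = 1.03496
chicken→wine→sheep→chicken: 0.6661 × 1.56 × 0.9764 = 1.01459
chicken→wine→barley→chicken: 0.6661 × 0.9188 × 1.644 = 1.00615
Maximum is sheep→barley→wine→sheep at 1.1167; arbitrage exists.

1.1167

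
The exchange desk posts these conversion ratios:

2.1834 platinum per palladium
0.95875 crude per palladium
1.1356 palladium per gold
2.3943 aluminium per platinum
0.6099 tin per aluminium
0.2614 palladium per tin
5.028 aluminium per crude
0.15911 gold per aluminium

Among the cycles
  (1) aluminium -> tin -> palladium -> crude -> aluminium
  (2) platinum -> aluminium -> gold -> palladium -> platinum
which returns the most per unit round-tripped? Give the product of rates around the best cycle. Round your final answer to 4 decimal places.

0.9446

(1) 0.6099 × 0.2614 × 0.95875 × 5.028 = 0.76854
(2) 2.3943 × 0.15911 × 1.1356 × 2.1834 = 0.94457
Highest is cycle (2) at 0.9446 (≤1, no arbitrage).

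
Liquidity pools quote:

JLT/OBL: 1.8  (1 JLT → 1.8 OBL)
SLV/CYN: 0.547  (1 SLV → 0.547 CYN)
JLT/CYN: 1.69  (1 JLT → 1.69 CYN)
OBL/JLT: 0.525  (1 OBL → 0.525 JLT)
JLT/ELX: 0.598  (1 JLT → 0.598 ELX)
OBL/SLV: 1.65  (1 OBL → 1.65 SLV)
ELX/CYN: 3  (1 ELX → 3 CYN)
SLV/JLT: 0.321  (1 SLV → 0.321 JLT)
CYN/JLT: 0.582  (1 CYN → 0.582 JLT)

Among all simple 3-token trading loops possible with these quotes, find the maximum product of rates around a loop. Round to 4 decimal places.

JLT→ELX→CYN→JLT: 0.598 × 3 × 0.582 = 1.04411
JLT→OBL→SLV→JLT: 1.8 × 1.65 × 0.321 = 0.95337
Maximum is JLT→ELX→CYN→JLT at 1.0441; arbitrage exists.

1.0441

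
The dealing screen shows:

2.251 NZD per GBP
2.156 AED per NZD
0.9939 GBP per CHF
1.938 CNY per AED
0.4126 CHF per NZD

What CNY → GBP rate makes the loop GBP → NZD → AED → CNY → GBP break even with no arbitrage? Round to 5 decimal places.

0.10632

Known legs of the cycle: 2.251 × 2.156 × 1.938 = 9.405416328
For no arbitrage the full-cycle product must be 1, so the missing rate is 1 / 9.405416328 ≈ 0.1063217.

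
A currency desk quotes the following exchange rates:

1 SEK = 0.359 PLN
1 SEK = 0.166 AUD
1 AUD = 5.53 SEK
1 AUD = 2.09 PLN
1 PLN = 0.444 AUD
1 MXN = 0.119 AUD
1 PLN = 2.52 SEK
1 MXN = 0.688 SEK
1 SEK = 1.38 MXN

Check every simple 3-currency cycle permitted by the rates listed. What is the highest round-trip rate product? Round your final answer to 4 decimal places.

0.9081

MXN→AUD→SEK→MXN: 0.119 × 5.53 × 1.38 = 0.90814
AUD→SEK→PLN→AUD: 5.53 × 0.359 × 0.444 = 0.88146
AUD→PLN→SEK→AUD: 2.09 × 2.52 × 0.166 = 0.87429
Maximum is MXN→AUD→SEK→MXN at 0.9081; no arbitrage — every cycle loses value.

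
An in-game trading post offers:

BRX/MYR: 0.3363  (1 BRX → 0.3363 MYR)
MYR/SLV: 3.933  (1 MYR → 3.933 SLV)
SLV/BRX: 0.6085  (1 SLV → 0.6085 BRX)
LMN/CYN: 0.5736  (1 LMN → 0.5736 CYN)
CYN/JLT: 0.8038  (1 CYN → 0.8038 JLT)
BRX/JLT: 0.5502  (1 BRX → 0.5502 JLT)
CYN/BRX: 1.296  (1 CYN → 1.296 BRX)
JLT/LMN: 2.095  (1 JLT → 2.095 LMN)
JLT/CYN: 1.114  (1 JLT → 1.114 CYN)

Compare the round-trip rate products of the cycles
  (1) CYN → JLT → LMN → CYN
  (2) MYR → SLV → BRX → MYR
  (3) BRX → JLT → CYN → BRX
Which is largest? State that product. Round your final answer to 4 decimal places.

(1) 0.8038 × 2.095 × 0.5736 = 0.96592
(2) 3.933 × 0.6085 × 0.3363 = 0.80484
(3) 0.5502 × 1.114 × 1.296 = 0.79435
Highest is cycle (1) at 0.9659 (≤1, no arbitrage).

0.9659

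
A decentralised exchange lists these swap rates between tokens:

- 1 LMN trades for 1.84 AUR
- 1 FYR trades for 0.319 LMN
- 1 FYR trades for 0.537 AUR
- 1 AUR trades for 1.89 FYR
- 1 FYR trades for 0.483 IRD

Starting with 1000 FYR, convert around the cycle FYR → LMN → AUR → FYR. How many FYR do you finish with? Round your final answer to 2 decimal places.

1000 FYR × 0.319 = 319 LMN
319 LMN × 1.84 = 586.96 AUR
586.96 AUR × 1.89 = 1109.3544 FYR

1109.35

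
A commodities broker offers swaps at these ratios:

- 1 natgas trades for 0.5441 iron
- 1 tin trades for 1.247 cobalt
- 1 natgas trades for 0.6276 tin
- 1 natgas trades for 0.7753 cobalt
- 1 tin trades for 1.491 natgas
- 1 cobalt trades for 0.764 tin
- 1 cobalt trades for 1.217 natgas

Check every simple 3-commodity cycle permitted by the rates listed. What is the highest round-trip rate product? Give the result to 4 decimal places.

0.9524

cobalt→natgas→tin→cobalt: 1.217 × 0.6276 × 1.247 = 0.95245
cobalt→tin→natgas→cobalt: 0.764 × 1.491 × 0.7753 = 0.88316
Maximum is cobalt→natgas→tin→cobalt at 0.9524; no arbitrage — every cycle loses value.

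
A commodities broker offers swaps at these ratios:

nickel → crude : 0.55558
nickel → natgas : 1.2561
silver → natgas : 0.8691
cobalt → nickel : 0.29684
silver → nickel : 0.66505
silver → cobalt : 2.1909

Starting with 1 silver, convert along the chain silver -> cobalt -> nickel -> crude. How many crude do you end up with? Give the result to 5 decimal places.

0.36132

1 silver × 2.1909 = 2.1909 cobalt
2.1909 cobalt × 0.29684 = 0.650346756 nickel
0.650346756 nickel × 0.55558 = 0.36131965069848 crude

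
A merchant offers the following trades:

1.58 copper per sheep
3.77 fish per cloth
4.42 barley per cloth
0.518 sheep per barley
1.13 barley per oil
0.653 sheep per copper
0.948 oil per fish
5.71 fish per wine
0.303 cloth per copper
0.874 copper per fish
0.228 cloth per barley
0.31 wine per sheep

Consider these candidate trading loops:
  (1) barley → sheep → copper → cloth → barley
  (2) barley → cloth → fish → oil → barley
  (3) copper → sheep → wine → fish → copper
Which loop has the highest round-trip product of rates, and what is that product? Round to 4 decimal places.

1.0961

(1) 0.518 × 1.58 × 0.303 × 4.42 = 1.09610
(2) 0.228 × 3.77 × 0.948 × 1.13 = 0.92080
(3) 0.653 × 0.31 × 5.71 × 0.874 = 1.01024
Highest is cycle (1) at 1.0961 (>1, arbitrage).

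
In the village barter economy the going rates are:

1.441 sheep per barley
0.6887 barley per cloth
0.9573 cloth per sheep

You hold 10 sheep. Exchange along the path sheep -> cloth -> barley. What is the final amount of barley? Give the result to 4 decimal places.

6.5929

10 sheep × 0.9573 = 9.573 cloth
9.573 cloth × 0.6887 = 6.5929251 barley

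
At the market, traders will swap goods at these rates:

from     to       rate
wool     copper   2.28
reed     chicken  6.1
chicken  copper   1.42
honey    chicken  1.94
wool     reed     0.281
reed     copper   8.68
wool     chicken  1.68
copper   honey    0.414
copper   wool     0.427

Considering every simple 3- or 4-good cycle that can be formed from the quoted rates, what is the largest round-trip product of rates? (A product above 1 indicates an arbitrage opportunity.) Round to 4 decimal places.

copper→honey→chicken→copper: 0.414 × 1.94 × 1.42 = 1.14049
copper→wool→reed→copper: 0.427 × 0.281 × 8.68 = 1.04149
copper→wool→reed→chicken→copper: 0.427 × 0.281 × 6.1 × 1.42 = 1.03933
copper→wool→chicken→copper: 0.427 × 1.68 × 1.42 = 1.01865
Maximum is copper→honey→chicken→copper at 1.1405; arbitrage exists.

1.1405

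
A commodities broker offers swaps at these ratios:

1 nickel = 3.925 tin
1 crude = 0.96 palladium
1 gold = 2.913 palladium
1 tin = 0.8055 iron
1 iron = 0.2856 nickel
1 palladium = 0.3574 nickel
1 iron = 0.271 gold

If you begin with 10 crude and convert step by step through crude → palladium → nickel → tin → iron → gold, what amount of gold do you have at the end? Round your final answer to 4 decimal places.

2.9397

10 crude × 0.96 = 9.6 palladium
9.6 palladium × 0.3574 = 3.43104 nickel
3.43104 nickel × 3.925 = 13.466832 tin
13.466832 tin × 0.8055 = 10.847533176 iron
10.847533176 iron × 0.271 = 2.939681490696 gold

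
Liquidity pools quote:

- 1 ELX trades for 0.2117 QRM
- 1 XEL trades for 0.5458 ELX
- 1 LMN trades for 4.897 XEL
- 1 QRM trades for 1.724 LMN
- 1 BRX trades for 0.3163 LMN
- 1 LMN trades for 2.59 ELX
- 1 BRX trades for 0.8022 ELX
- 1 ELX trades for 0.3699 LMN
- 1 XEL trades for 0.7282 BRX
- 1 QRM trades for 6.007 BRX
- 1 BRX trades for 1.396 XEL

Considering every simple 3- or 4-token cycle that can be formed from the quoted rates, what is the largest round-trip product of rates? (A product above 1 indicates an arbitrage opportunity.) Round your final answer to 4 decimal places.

XEL→BRX→LMN→XEL: 0.7282 × 0.3163 × 4.897 = 1.12792
XEL→BRX→ELX→LMN→XEL: 0.7282 × 0.8022 × 0.3699 × 4.897 = 1.05815
QRM→BRX→LMN→ELX→QRM: 6.007 × 0.3163 × 2.59 × 0.2117 = 1.04178
QRM→BRX→ELX→QRM: 6.007 × 0.8022 × 0.2117 = 1.02014
XEL→ELX→LMN→XEL: 0.5458 × 0.3699 × 4.897 = 0.98866
QRM→LMN→XEL→ELX→QRM: 1.724 × 4.897 × 0.5458 × 0.2117 = 0.97549
QRM→BRX→XEL→ELX→QRM: 6.007 × 1.396 × 0.5458 × 0.2117 = 0.96894
QRM→LMN→ELX→QRM: 1.724 × 2.59 × 0.2117 = 0.94527
Maximum is XEL→BRX→LMN→XEL at 1.1279; arbitrage exists.

1.1279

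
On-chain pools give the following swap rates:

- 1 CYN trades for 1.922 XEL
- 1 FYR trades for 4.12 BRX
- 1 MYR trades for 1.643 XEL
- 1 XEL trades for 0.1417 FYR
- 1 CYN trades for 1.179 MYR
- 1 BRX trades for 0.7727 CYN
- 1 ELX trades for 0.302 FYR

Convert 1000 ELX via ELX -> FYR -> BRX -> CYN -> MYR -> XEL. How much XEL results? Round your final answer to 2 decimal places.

1862.37

1000 ELX × 0.302 = 302 FYR
302 FYR × 4.12 = 1244.24 BRX
1244.24 BRX × 0.7727 = 961.424248 CYN
961.424248 CYN × 1.179 = 1133.519188392 MYR
1133.519188392 MYR × 1.643 = 1862.372026528056 XEL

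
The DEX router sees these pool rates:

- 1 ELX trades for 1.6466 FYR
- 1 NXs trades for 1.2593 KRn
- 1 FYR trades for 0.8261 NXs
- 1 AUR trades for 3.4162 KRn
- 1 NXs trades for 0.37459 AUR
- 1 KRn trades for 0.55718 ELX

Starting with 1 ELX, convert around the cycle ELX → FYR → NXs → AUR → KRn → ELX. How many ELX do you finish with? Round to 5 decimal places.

0.96987

1 ELX × 1.6466 = 1.6466 FYR
1.6466 FYR × 0.8261 = 1.36025626 NXs
1.36025626 NXs × 0.37459 = 0.5095383924334 AUR
0.5095383924334 AUR × 3.4162 = 1.74068505623098108 KRn
1.74068505623098108 KRn × 0.55718 = 0.9698748996307780381544 ELX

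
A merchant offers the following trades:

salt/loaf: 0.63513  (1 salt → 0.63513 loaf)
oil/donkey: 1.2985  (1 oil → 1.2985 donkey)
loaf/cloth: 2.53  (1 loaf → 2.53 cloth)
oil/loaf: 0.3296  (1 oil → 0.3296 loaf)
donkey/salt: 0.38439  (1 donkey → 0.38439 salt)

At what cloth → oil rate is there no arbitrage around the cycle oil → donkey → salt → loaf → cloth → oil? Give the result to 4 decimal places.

1.2468

Known legs of the cycle: 1.2985 × 0.38439 × 0.63513 × 2.53 = 0.8020421322117435
For no arbitrage the full-cycle product must be 1, so the missing rate is 1 / 0.8020421322117435 ≈ 1.246817.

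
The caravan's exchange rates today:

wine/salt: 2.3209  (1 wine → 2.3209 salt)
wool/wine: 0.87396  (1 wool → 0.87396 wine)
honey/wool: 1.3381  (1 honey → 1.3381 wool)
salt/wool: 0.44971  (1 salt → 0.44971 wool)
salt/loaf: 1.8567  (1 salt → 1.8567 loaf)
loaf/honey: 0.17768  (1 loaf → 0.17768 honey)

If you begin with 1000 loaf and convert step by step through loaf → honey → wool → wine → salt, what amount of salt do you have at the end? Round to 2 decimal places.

482.25

1000 loaf × 0.17768 = 177.68 honey
177.68 honey × 1.3381 = 237.753608 wool
237.753608 wool × 0.87396 = 207.78714324768 wine
207.78714324768 wine × 2.3209 = 482.253180763540512 salt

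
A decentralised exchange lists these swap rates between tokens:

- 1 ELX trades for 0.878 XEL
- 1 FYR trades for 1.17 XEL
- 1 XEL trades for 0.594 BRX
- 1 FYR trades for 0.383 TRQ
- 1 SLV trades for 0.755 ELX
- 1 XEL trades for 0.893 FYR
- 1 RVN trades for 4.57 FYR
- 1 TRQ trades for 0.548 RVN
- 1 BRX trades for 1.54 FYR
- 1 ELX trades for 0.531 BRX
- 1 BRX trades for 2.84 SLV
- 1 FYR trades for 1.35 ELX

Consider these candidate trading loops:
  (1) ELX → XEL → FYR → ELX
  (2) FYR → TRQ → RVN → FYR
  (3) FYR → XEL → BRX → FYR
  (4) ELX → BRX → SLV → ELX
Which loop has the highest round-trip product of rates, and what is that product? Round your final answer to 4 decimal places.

1.1386

(1) 0.878 × 0.893 × 1.35 = 1.05847
(2) 0.383 × 0.548 × 4.57 = 0.95917
(3) 1.17 × 0.594 × 1.54 = 1.07027
(4) 0.531 × 2.84 × 0.755 = 1.13857
Highest is cycle (4) at 1.1386 (>1, arbitrage).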